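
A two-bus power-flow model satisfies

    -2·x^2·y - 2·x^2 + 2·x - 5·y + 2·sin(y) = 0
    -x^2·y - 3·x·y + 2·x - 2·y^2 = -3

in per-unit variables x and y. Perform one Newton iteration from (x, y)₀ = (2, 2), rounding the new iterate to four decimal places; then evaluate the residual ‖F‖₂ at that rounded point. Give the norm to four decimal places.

At (2, 2): F = (-28.181405, -21.0000).
Jacobian J = [[-4·x·y - 4·x + 2, -2·x^2 + 2·cos(y) - 5], [-2·x·y - 3·y + 2, -x^2 - 3·x - 4·y]].
At the point, J = [[-22.0000, -13.832294], [-12.0000, -18.0000]] (det J = 230.012476).
Solving J·Δ = −F gives Δ = (-0.9425, -0.5383).
Then the next iterate is (x, y)₁ = (1.0575, 1.4617).
Re-evaluating at (1.0575, 1.4617): F = (-8.711259, -5.430005), so ‖F‖₂ = 10.2650.

10.2650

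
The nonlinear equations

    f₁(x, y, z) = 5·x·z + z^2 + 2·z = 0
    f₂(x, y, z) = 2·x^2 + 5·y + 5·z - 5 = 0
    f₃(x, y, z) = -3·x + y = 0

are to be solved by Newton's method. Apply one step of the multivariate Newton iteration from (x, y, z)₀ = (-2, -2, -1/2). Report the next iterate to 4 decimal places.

(2.8366, 8.5099, -1.3713)

At (-2, -2, -1/2): F = (4.2500, -9.5000, 4.0000).
Jacobian J = [[5·z, 0, 5·x + 2·z + 2], [4·x, 5, 5], [-3, 1, 0]].
At the point, J = [[-2.5000, 0.0000, -9.0000], [-8.0000, 5.0000, 5.0000], [-3.0000, 1.0000, 0.0000]] (det J = -50.5000).
Solving J·Δ = −F gives Δ = (4.8366, 10.5099, -0.8713).
Then the next iterate is (x, y, z)₁ = (2.8366, 8.5099, -1.3713).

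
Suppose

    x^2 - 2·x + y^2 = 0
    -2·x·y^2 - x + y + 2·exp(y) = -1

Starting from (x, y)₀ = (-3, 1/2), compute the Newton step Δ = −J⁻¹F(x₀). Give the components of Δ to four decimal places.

At (-3, 1/2): F = (15.2500, 9.297443).
Jacobian J = [[2·x - 2, 2·y], [-2·y^2 - 1, -4·x·y + 2·exp(y) + 1]].
At the point, J = [[-8.0000, 1.0000], [-1.5000, 10.297443]] (det J = -80.879540).
Solving J·Δ = −F gives Δ = (1.8266, -0.6368).

(1.8266, -0.6368)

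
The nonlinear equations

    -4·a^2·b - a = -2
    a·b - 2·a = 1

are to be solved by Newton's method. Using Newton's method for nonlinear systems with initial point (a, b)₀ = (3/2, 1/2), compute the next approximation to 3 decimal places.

(0.031, 1.198)

At (3/2, 1/2): F = (-4.000, -3.250).
Jacobian J = [[-8·a·b - 1, -4·a^2], [b - 2, a]].
At the point, J = [[-7.000, -9.000], [-1.500, 1.500]] (det J = -24.000).
Solving J·Δ = −F gives Δ = (-1.469, 0.698).
Then the next iterate is (a, b)₁ = (0.031, 1.198).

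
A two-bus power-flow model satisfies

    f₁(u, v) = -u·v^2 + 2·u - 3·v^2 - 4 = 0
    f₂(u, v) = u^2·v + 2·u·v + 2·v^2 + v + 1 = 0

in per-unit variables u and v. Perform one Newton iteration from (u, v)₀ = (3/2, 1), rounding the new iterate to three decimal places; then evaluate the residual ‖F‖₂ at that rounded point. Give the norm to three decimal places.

3.541

At (3/2, 1): F = (-5.500, 9.250).
Jacobian J = [[-v^2 + 2, -2·u·v - 6·v], [2·u·v + 2·v, u^2 + 2·u + 4·v + 1]].
At the point, J = [[1.000, -9.000], [5.000, 10.250]] (det J = 55.250).
Solving J·Δ = −F gives Δ = (-0.486, -0.665).
Then the next iterate is (u, v)₁ = (1.014, 0.335).
Re-evaluating at (1.014, 0.335): F = (-2.42247, 2.58328), so ‖F‖₂ = 3.541.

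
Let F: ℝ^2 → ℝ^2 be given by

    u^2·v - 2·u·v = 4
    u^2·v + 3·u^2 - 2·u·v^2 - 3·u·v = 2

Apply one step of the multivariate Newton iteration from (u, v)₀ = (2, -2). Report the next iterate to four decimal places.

(1.0000, -1.7143)

At (2, -2): F = (-4.0000, -2.0000).
Jacobian J = [[2·u·v - 2·v, u^2 - 2·u], [2·u·v + 6·u - 2·v^2 - 3·v, u^2 - 4·u·v - 3·u]].
At the point, J = [[-4.0000, 0.0000], [2.0000, 14.0000]] (det J = -56.0000).
Solving J·Δ = −F gives Δ = (-1.0000, 0.2857).
Then the next iterate is (u, v)₁ = (1.0000, -1.7143).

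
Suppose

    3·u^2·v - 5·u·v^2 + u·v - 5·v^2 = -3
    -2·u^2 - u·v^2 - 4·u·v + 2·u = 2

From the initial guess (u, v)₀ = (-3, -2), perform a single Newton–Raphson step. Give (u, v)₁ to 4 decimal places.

(-0.8889, -0.4653)

At (-3, -2): F = (-5.0000, -38.0000).
Jacobian J = [[6·u·v - 5·v^2 + v, 3·u^2 - 10·u·v + u - 10·v], [-4·u - v^2 - 4·v + 2, -2·u·v - 4·u]].
At the point, J = [[14.0000, -16.0000], [18.0000, 0.0000]] (det J = 288.0000).
Solving J·Δ = −F gives Δ = (2.1111, 1.5347).
Then the next iterate is (u, v)₁ = (-0.8889, -0.4653).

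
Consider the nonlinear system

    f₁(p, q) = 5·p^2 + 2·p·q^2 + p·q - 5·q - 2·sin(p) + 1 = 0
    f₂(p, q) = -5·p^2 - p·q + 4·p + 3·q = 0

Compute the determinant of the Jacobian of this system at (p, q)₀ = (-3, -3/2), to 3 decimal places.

-505.120

J = [[10·p + 2·q^2 + q - 2·cos(p), 4·p·q + p - 5], [-10·p - q + 4, -p + 3]].
At the point, J = [[-25.02002, 10.000], [35.500, 6.000]].
det J = -505.120.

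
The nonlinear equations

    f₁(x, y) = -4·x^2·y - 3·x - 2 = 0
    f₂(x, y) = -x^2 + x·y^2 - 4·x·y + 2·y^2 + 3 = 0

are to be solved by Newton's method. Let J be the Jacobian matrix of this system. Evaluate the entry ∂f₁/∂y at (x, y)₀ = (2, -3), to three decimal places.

-16.000

∂f₁/∂y = -4·x^2.
At (2, -3) this is -16.000.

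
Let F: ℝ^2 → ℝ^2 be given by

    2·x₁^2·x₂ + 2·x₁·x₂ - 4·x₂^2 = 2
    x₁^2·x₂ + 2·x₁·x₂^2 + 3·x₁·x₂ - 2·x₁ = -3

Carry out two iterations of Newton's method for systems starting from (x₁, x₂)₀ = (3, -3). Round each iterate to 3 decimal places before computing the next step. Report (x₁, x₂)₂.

(0.427, -1.325)

At (3, -3): F = (-110.000, -3.000).
Jacobian J = [[4·x₁·x₂ + 2·x₂, 2·x₁^2 + 2·x₁ - 8·x₂], [2·x₁·x₂ + 2·x₂^2 + 3·x₂ - 2, x₁^2 + 4·x₁·x₂ + 3·x₁]].
At the point, J = [[-42.000, 48.000], [-11.000, -18.000]] (det J = 1284.000).
Solving J·Δ = −F gives Δ = (-1.654, 0.844).
Then the next iterate is (x₁, x₂)₁ = (1.346, -2.156).
Round to (1.346, -2.156) and repeat: F = (-34.20942, 0.20933), J = [[-15.91990, 23.56343], [-4.97528, -5.75819]].
Δ = (-0.919, 0.831), so (x₁, x₂)₂ = (0.427, -1.325).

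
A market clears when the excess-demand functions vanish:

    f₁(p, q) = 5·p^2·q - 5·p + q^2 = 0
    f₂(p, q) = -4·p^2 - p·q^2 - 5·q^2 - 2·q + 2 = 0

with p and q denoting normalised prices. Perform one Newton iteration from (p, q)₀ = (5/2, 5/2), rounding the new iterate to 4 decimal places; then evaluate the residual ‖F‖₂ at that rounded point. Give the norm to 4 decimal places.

At (5/2, 5/2): F = (71.8750, -74.8750).
Jacobian J = [[10·p·q - 5, 5·p^2 + 2·q], [-8·p - q^2, -2·p·q - 10·q - 2]].
At the point, J = [[57.5000, 36.2500], [-26.2500, -39.5000]] (det J = -1319.6875).
Solving J·Δ = −F gives Δ = (-0.0946, -1.8327).
Then the next iterate is (p, q)₁ = (2.4054, 0.6673).
Re-evaluating at (2.4054, 0.6673): F = (7.723109, -25.775942), so ‖F‖₂ = 26.9081.

26.9081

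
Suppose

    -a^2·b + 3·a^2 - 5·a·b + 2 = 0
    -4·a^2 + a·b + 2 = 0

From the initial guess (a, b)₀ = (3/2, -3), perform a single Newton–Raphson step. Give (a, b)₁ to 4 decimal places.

(0.9302, -1.0310)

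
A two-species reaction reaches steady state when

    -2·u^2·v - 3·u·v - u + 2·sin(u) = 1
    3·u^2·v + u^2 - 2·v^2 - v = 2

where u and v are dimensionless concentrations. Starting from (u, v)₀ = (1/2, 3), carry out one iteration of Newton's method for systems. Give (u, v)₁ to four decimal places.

(0.2988, 1.1623)

At (1/2, 3): F = (-6.541149, -20.5000).
Jacobian J = [[-4·u·v - 3·v + 2·cos(u) - 1, -2·u^2 - 3·u], [6·u·v + 2·u, 3·u^2 - 4·v - 1]].
At the point, J = [[-14.244835, -2.0000], [10.0000, -12.2500]] (det J = 194.499227).
Solving J·Δ = −F gives Δ = (-0.2012, -1.8377).
Then the next iterate is (u, v)₁ = (0.2988, 1.1623).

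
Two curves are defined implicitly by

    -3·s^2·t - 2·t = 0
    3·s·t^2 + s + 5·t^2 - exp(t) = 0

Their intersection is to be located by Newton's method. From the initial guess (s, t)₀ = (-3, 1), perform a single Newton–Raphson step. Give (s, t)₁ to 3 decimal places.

(-2.623, 0.234)

At (-3, 1): F = (-29.000, -9.71828).
Jacobian J = [[-6·s·t, -3·s^2 - 2], [3·t^2 + 1, 6·s·t + 10·t - exp(t)]].
At the point, J = [[18.000, -29.000], [4.000, -10.71828]] (det J = -76.92907).
Solving J·Δ = −F gives Δ = (0.377, -0.766).
Then the next iterate is (s, t)₁ = (-2.623, 0.234).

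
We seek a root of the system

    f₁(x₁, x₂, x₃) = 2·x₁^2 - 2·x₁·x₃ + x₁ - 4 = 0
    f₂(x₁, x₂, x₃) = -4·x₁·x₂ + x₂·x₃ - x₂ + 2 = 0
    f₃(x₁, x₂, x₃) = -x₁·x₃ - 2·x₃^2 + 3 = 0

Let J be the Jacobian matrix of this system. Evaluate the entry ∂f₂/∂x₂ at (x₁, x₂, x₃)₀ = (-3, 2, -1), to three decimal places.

∂f₂/∂x₂ = -4·x₁ + x₃ - 1.
At (-3, 2, -1) this is 10.000.

10.000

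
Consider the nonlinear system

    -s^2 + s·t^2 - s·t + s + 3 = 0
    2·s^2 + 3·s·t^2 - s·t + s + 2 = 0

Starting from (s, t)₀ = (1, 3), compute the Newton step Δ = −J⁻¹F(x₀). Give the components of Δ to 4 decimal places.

(0.1333, -1.9333)

At (1, 3): F = (9.0000, 29.0000).
Jacobian J = [[-2·s + t^2 - t + 1, 2·s·t - s], [4·s + 3·t^2 - t + 1, 6·s·t - s]].
At the point, J = [[5.0000, 5.0000], [29.0000, 17.0000]] (det J = -60.0000).
Solving J·Δ = −F gives Δ = (0.1333, -1.9333).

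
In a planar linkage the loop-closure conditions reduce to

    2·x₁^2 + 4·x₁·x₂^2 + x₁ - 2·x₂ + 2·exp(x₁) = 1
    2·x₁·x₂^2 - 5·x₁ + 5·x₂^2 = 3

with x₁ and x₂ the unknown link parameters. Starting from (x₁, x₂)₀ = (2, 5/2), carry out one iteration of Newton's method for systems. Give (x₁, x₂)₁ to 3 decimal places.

At (2, 5/2): F = (68.77811, 43.250).
Jacobian J = [[4·x₁ + 4·x₂^2 + 2·exp(x₁) + 1, 8·x₁·x₂ - 2], [2·x₂^2 - 5, 4·x₁·x₂ + 10·x₂]].
At the point, J = [[48.77811, 38.000], [7.500, 45.000]] (det J = 1910.01505).
Solving J·Δ = −F gives Δ = (-0.760, -0.834).
Then the next iterate is (x₁, x₂)₁ = (1.240, 1.666).

(1.240, 1.666)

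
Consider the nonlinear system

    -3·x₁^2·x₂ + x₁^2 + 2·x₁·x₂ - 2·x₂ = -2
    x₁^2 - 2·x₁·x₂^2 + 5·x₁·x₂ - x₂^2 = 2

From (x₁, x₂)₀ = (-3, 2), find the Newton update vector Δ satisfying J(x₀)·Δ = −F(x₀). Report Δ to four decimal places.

At (-3, 2): F = (-59.0000, -3.0000).
Jacobian J = [[-6·x₁·x₂ + 2·x₁ + 2·x₂, -3·x₁^2 + 2·x₁ - 2], [2·x₁ - 2·x₂^2 + 5·x₂, -4·x₁·x₂ + 5·x₁ - 2·x₂]].
At the point, J = [[34.0000, -35.0000], [-4.0000, 5.0000]] (det J = 30.0000).
Solving J·Δ = −F gives Δ = (13.3333, 11.2667).

(13.3333, 11.2667)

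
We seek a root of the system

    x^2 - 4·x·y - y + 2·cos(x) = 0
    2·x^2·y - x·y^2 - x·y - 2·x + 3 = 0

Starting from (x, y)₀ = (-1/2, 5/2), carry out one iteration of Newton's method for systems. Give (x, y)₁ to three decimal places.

(-0.183, 1.175)

At (-1/2, 5/2): F = (4.50517, 9.625).
Jacobian J = [[2·x - 4·y - 2·sin(x), -4·x - 1], [4·x·y - y^2 - y - 2, 2·x^2 - 2·x·y - x]].
At the point, J = [[-10.04115, 1.000], [-15.750, 3.500]] (det J = -19.39402).
Solving J·Δ = −F gives Δ = (0.317, -1.325).
Then the next iterate is (x, y)₁ = (-0.183, 1.175).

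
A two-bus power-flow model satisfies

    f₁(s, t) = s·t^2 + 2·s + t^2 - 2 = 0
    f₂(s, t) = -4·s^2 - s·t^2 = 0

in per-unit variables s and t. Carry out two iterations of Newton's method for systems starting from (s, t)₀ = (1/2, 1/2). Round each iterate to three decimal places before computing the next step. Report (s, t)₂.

At (1/2, 1/2): F = (-0.625, -1.125).
Jacobian J = [[t^2 + 2, 2·s·t + 2·t], [-8·s - t^2, -2·s·t]].
At the point, J = [[2.250, 1.500], [-4.250, -0.500]] (det J = 5.250).
Solving J·Δ = −F gives Δ = (-0.381, 0.988).
Then the next iterate is (s, t)₁ = (0.119, 1.488).
Round to (0.119, 1.488) and repeat: F = (0.71563, -0.32013), J = [[4.21414, 3.33014], [-3.16614, -0.35414]].
Δ = (-0.090, -0.101), so (s, t)₂ = (0.029, 1.387).

(0.029, 1.387)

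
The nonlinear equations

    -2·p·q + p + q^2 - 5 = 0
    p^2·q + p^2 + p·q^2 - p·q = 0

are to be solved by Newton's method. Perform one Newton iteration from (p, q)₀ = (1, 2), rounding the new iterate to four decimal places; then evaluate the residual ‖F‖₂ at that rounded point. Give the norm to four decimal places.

1.5294

At (1, 2): F = (-4.0000, 5.0000).
Jacobian J = [[-2·q + 1, -2·p + 2·q], [2·p·q + 2·p + q^2 - q, p^2 + 2·p·q - p]].
At the point, J = [[-3.0000, 2.0000], [8.0000, 4.0000]] (det J = -28.0000).
Solving J·Δ = −F gives Δ = (-0.9286, 0.6071).
Then the next iterate is (p, q)₁ = (0.0714, 2.6071).
Re-evaluating at (0.0714, 2.6071): F = (1.496077, 0.317546), so ‖F‖₂ = 1.5294.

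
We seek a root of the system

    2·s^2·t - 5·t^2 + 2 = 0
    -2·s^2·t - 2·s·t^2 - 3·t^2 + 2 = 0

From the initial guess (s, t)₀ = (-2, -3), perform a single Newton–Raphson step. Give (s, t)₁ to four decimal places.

At (-2, -3): F = (-67.0000, 35.0000).
Jacobian J = [[4·s·t, 2·s^2 - 10·t], [-4·s·t - 2·t^2, -2·s^2 - 4·s·t - 6·t]].
At the point, J = [[24.0000, 38.0000], [-42.0000, -14.0000]] (det J = 1260.0000).
Solving J·Δ = −F gives Δ = (0.3111, 1.5667).
Then the next iterate is (s, t)₁ = (-1.6889, -1.4333).

(-1.6889, -1.4333)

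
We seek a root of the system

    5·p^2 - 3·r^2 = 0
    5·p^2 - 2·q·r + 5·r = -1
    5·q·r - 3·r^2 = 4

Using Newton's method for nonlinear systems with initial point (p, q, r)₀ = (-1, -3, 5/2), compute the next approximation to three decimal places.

(0.105, -2.149, 0.846)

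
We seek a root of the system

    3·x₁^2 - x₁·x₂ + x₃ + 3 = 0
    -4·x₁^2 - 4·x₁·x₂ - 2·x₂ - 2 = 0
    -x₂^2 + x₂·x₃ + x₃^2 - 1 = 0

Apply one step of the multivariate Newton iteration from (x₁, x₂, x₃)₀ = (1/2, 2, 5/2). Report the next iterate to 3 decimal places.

(-2.269, 7.558, 2.798)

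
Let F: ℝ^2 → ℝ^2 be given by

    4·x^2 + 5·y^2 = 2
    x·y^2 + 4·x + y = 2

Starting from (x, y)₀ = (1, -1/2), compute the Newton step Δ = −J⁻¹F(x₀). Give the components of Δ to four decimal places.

(-0.4118, -0.0088)

At (1, -1/2): F = (3.2500, 1.7500).
Jacobian J = [[8·x, 10·y], [y^2 + 4, 2·x·y + 1]].
At the point, J = [[8.0000, -5.0000], [4.2500, 0.0000]] (det J = 21.2500).
Solving J·Δ = −F gives Δ = (-0.4118, -0.0088).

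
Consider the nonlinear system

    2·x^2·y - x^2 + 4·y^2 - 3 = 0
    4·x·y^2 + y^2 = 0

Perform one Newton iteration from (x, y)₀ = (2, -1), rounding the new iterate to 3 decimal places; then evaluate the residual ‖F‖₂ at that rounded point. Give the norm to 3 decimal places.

4.663

At (2, -1): F = (-11.000, 9.000).
Jacobian J = [[4·x·y - 2·x, 2·x^2 + 8·y], [4·y^2, 8·x·y + 2·y]].
At the point, J = [[-12.000, 0.000], [4.000, -18.000]] (det J = 216.000).
Solving J·Δ = −F gives Δ = (-0.917, 0.296).
Then the next iterate is (x, y)₁ = (1.083, -0.704).
Re-evaluating at (1.083, -0.704): F = (-3.84185, 2.64262), so ‖F‖₂ = 4.663.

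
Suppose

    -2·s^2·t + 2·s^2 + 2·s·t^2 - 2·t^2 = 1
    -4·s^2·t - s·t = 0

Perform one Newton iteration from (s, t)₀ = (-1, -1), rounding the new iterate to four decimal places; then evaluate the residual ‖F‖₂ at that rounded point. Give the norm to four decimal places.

At (-1, -1): F = (-1.0000, 3.0000).
Jacobian J = [[-4·s·t + 4·s + 2·t^2, -2·s^2 + 4·s·t - 4·t], [-8·s·t - t, -4·s^2 - s]].
At the point, J = [[-6.0000, 6.0000], [-7.0000, -3.0000]] (det J = 60.0000).
Solving J·Δ = −F gives Δ = (0.2500, 0.4167).
Then the next iterate is (s, t)₁ = (-0.7500, -0.5833).
Re-evaluating at (-0.7500, -0.5833): F = (-0.409624, 0.874950), so ‖F‖₂ = 0.9661.

0.9661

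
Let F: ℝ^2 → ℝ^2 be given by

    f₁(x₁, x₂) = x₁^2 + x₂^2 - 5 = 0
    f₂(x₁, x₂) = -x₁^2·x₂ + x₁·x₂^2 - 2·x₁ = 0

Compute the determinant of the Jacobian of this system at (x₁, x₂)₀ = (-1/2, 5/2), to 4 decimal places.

J = [[2·x₁, 2·x₂], [-2·x₁·x₂ + x₂^2 - 2, -x₁^2 + 2·x₁·x₂]].
At the point, J = [[-1.0000, 5.0000], [6.7500, -2.7500]].
det J = -31.0000.

-31.0000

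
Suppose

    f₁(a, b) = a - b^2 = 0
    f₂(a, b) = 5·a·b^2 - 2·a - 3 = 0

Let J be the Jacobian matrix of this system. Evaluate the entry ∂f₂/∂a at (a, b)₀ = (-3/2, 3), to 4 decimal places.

43.0000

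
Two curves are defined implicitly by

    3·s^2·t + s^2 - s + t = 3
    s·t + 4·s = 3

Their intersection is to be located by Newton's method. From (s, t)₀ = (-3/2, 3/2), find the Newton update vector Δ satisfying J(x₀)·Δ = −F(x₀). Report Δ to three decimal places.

At (-3/2, 3/2): F = (12.375, -11.250).
Jacobian J = [[6·s·t + 2·s - 1, 3·s^2 + 1], [t + 4, s]].
At the point, J = [[-17.500, 7.750], [5.500, -1.500]] (det J = -16.375).
Solving J·Δ = −F gives Δ = (4.191, 7.866).

(4.191, 7.866)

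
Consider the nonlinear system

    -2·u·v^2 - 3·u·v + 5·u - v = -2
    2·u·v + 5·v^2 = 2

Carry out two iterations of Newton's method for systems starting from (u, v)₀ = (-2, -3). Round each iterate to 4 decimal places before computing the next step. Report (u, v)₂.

At (-2, -3): F = (13.0000, 55.0000).
Jacobian J = [[-2·v^2 - 3·v + 5, -4·u·v - 3·u - 1], [2·v, 2·u + 10·v]].
At the point, J = [[-4.0000, -19.0000], [-6.0000, -34.0000]] (det J = 22.0000).
Solving J·Δ = −F gives Δ = (-27.4091, 6.4545).
Then the next iterate is (u, v)₁ = (-29.4091, 3.4545).
Round to (-29.4091, 3.4545) and repeat: F = (858.192330, -145.519621), J = [[-29.230640, 493.602244], [6.9090, -24.2732]].
Δ = (18.8826, -0.6204), so (u, v)₂ = (-10.5265, 2.8341).

(-10.5265, 2.8341)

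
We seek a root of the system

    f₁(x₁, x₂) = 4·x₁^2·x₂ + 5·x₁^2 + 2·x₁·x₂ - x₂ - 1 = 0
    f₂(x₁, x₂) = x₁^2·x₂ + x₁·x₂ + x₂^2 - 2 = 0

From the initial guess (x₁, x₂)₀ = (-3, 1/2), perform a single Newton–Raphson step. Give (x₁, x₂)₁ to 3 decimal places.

At (-3, 1/2): F = (58.500, 1.250).
Jacobian J = [[8·x₁·x₂ + 10·x₁ + 2·x₂, 4·x₁^2 + 2·x₁ - 1], [2·x₁·x₂ + x₂, x₁^2 + x₁ + 2·x₂]].
At the point, J = [[-41.000, 29.000], [-2.500, 7.000]] (det J = -214.500).
Solving J·Δ = −F gives Δ = (1.740, 0.443).
Then the next iterate is (x₁, x₂)₁ = (-1.260, 0.943).

(-1.260, 0.943)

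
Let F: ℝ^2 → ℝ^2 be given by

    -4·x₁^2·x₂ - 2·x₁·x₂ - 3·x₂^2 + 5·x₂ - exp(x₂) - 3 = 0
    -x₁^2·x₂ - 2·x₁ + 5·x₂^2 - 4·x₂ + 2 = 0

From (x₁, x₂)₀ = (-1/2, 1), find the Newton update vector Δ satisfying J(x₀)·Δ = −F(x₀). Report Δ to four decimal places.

At (-1/2, 1): F = (-3.718282, 3.7500).
Jacobian J = [[-8·x₁·x₂ - 2·x₂, -4·x₁^2 - 2·x₁ - 6·x₂ - exp(x₂) + 5], [-2·x₁·x₂ - 2, -x₁^2 + 10·x₂ - 4]].
At the point, J = [[2.0000, -3.718282], [-1.0000, 5.7500]] (det J = 7.781718).
Solving J·Δ = −F gives Δ = (0.9556, -0.4860).

(0.9556, -0.4860)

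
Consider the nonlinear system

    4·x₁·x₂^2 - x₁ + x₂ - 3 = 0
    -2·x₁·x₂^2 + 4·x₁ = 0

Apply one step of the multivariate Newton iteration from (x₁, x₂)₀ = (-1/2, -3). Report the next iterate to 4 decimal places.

(1.2857, -6.0000)

At (-1/2, -3): F = (-23.5000, 7.0000).
Jacobian J = [[4·x₂^2 - 1, 8·x₁·x₂ + 1], [-2·x₂^2 + 4, -4·x₁·x₂]].
At the point, J = [[35.0000, 13.0000], [-14.0000, -6.0000]] (det J = -28.0000).
Solving J·Δ = −F gives Δ = (1.7857, -3.0000).
Then the next iterate is (x₁, x₂)₁ = (1.2857, -6.0000).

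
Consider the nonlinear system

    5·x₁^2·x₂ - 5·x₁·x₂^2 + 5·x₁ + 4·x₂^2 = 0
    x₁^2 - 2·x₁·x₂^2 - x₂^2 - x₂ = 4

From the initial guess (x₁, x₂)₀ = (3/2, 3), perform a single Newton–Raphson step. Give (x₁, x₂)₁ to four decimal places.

At (3/2, 3): F = (9.7500, -40.7500).
Jacobian J = [[10·x₁·x₂ - 5·x₂^2 + 5, 5·x₁^2 - 10·x₁·x₂ + 8·x₂], [2·x₁ - 2·x₂^2, -4·x₁·x₂ - 2·x₂ - 1]].
At the point, J = [[5.0000, -9.7500], [-15.0000, -25.0000]] (det J = -271.2500).
Solving J·Δ = −F gives Δ = (-2.3634, -0.2120).
Then the next iterate is (x₁, x₂)₁ = (-0.8634, 2.7880).

(-0.8634, 2.7880)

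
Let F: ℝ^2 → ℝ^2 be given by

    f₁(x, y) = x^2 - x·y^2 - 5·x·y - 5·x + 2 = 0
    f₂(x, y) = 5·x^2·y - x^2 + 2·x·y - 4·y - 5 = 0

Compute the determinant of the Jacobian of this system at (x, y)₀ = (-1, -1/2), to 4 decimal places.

-19.2500

J = [[2·x - y^2 - 5·y - 5, -2·x·y - 5·x], [10·x·y - 2·x + 2·y, 5·x^2 + 2·x - 4]].
At the point, J = [[-4.7500, 4.0000], [6.0000, -1.0000]].
det J = -19.2500.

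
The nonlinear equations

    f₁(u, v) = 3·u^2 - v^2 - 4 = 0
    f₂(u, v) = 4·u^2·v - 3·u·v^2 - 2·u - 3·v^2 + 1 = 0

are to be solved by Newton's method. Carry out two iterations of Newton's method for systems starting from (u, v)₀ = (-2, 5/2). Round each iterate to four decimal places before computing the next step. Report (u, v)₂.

At (-2, 5/2): F = (1.7500, 63.7500).
Jacobian J = [[6·u, -2·v], [8·u·v - 3·v^2 - 2, 4·u^2 - 6·u·v - 6·v]].
At the point, J = [[-12.0000, -5.0000], [-60.7500, 31.0000]] (det J = -675.7500).
Solving J·Δ = −F gives Δ = (0.5520, -0.9748).
Then the next iterate is (u, v)₁ = (-1.4480, 1.5252).
Round to (-1.4480, 1.5252) and repeat: F = (-0.036123, 19.814032), J = [[-8.6880, -3.0504], [-26.646622, 12.486554]].
Δ = (0.3161, -0.9122), so (u, v)₂ = (-1.1319, 0.6130).

(-1.1319, 0.6130)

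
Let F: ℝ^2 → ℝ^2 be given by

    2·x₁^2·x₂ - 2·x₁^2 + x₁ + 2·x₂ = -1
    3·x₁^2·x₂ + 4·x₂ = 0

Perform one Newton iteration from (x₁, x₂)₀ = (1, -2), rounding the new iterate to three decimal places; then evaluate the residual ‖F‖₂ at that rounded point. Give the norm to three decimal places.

At (1, -2): F = (-8.000, -14.000).
Jacobian J = [[4·x₁·x₂ - 4·x₁ + 1, 2·x₁^2 + 2], [6·x₁·x₂, 3·x₁^2 + 4]].
At the point, J = [[-11.000, 4.000], [-12.000, 7.000]] (det J = -29.000).
Solving J·Δ = −F gives Δ = (0.000, 2.000).
Then the next iterate is (x₁, x₂)₁ = (1.000, 0.000).
Re-evaluating at (1.000, 0.000): F = (0.000, 0.000), so ‖F‖₂ = 0.000.

0.000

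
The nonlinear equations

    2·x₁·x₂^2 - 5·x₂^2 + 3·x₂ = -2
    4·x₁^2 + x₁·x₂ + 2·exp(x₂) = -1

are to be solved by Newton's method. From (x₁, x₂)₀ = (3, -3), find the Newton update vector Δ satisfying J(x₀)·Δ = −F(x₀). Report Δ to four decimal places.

(-0.7618, -3.9042)

At (3, -3): F = (2.0000, 28.099574).
Jacobian J = [[2·x₂^2, 4·x₁·x₂ - 10·x₂ + 3], [8·x₁ + x₂, x₁ + 2·exp(x₂)]].
At the point, J = [[18.0000, -3.0000], [21.0000, 3.099574]] (det J = 118.792334).
Solving J·Δ = −F gives Δ = (-0.7618, -3.9042).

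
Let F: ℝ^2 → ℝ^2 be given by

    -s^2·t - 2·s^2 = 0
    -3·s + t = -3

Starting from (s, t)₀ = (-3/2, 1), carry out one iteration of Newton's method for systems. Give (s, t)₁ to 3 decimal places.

(-7.000, -24.000)

At (-3/2, 1): F = (-6.750, 8.500).
Jacobian J = [[-2·s·t - 4·s, -s^2], [-3, 1]].
At the point, J = [[9.000, -2.250], [-3.000, 1.000]] (det J = 2.250).
Solving J·Δ = −F gives Δ = (-5.500, -25.000).
Then the next iterate is (s, t)₁ = (-7.000, -24.000).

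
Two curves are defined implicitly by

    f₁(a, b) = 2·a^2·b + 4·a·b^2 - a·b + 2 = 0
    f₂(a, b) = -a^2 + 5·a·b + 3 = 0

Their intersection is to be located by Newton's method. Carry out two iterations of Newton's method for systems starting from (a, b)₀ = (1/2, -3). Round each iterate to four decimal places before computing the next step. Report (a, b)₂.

(0.8251, 0.2131)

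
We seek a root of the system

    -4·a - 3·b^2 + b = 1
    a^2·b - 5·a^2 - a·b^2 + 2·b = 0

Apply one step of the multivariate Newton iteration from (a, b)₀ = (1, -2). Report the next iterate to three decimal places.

At (1, -2): F = (-19.000, -15.000).
Jacobian J = [[-4, -6·b + 1], [2·a·b - 10·a - b^2, a^2 - 2·a·b + 2]].
At the point, J = [[-4.000, 13.000], [-18.000, 7.000]] (det J = 206.000).
Solving J·Δ = −F gives Δ = (-0.301, 1.369).
Then the next iterate is (a, b)₁ = (0.699, -0.631).

(0.699, -0.631)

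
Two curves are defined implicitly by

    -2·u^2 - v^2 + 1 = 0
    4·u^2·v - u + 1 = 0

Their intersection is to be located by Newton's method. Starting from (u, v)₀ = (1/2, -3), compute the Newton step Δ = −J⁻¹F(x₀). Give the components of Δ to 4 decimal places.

(-0.0855, 1.3882)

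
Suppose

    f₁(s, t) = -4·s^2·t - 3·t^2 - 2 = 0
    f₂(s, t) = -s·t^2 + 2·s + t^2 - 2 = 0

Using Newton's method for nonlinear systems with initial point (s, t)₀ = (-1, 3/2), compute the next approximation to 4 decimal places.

(0.1927, 1.4664)

At (-1, 3/2): F = (-14.7500, 0.5000).
Jacobian J = [[-8·s·t, -4·s^2 - 6·t], [-t^2 + 2, -2·s·t + 2·t]].
At the point, J = [[12.0000, -13.0000], [-0.2500, 6.0000]] (det J = 68.7500).
Solving J·Δ = −F gives Δ = (1.1927, -0.0336).
Then the next iterate is (s, t)₁ = (0.1927, 1.4664).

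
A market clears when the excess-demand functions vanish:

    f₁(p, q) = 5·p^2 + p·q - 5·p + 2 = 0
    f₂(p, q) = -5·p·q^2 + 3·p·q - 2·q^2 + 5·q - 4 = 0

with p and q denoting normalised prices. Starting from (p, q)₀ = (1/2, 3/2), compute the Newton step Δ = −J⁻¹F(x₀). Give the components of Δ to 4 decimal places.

(-1.1667, 0.5000)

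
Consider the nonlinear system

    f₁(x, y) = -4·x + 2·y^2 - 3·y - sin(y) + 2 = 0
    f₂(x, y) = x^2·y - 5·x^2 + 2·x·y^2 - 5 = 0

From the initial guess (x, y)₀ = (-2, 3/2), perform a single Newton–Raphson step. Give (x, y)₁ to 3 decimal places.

(-1.549, -0.958)

At (-2, 3/2): F = (9.00251, -28.000).
Jacobian J = [[-4, 4·y - cos(y) - 3], [2·x·y - 10·x + 2·y^2, x^2 + 4·x·y]].
At the point, J = [[-4.000, 2.92926], [18.500, -8.000]] (det J = -22.19136).
Solving J·Δ = −F gives Δ = (0.451, -2.458).
Then the next iterate is (x, y)₁ = (-1.549, -0.958).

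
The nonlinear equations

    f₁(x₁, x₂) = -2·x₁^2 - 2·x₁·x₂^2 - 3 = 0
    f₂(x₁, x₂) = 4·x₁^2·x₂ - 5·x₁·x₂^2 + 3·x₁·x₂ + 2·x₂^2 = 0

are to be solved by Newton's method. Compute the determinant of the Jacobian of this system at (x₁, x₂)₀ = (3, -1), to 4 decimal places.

J = [[-4·x₁ - 2·x₂^2, -4·x₁·x₂], [8·x₁·x₂ - 5·x₂^2 + 3·x₂, 4·x₁^2 - 10·x₁·x₂ + 3·x₁ + 4·x₂]].
At the point, J = [[-14.0000, 12.0000], [-32.0000, 71.0000]].
det J = -610.0000.

-610.0000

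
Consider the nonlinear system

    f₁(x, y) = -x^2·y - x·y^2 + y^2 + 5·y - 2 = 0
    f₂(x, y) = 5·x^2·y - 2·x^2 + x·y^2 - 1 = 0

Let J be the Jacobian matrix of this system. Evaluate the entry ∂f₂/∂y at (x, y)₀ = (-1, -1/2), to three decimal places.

∂f₂/∂y = 5·x^2 + 2·x·y.
At (-1, -1/2) this is 6.000.

6.000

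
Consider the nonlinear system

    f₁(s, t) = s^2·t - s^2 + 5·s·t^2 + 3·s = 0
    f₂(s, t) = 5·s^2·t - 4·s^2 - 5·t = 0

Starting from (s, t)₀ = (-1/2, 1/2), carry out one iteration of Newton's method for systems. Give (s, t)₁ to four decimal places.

At (-1/2, 1/2): F = (-2.2500, -2.8750).
Jacobian J = [[2·s·t - 2·s + 5·t^2 + 3, s^2 + 10·s·t], [10·s·t - 8·s, 5·s^2 - 5]].
At the point, J = [[4.7500, -2.2500], [1.5000, -3.7500]] (det J = -14.4375).
Solving J·Δ = −F gives Δ = (0.1364, -0.7121).
Then the next iterate is (s, t)₁ = (-0.3636, -0.2121).

(-0.3636, -0.2121)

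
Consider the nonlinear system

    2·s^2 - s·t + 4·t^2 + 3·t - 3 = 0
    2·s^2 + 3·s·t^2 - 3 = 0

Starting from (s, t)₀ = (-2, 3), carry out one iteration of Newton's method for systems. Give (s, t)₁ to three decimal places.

(-5.839, -0.387)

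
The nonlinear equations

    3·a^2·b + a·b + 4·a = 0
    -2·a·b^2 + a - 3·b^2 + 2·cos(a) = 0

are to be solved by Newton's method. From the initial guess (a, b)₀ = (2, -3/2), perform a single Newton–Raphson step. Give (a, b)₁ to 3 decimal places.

At (2, -3/2): F = (-13.000, -14.58229).
Jacobian J = [[6·a·b + b + 4, 3·a^2 + a], [-2·b^2 - 2·sin(a) + 1, -4·a·b - 6·b]].
At the point, J = [[-15.500, 14.000], [-5.31859, 21.000]] (det J = -251.03967).
Solving J·Δ = −F gives Δ = (-0.274, 0.625).
Then the next iterate is (a, b)₁ = (1.726, -0.875).

(1.726, -0.875)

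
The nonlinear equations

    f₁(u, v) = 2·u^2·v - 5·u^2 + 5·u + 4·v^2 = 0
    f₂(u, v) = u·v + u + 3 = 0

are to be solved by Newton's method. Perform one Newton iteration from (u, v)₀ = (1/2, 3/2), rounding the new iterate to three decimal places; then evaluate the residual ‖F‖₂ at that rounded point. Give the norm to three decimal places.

5.161

At (1/2, 3/2): F = (11.000, 4.250).
Jacobian J = [[4·u·v - 10·u + 5, 2·u^2 + 8·v], [v + 1, u]].
At the point, J = [[3.000, 12.500], [2.500, 0.500]] (det J = -29.750).
Solving J·Δ = −F gives Δ = (-1.601, -0.496).
Then the next iterate is (u, v)₁ = (-1.101, 1.004).
Re-evaluating at (-1.101, 1.004): F = (-5.09984, 0.79360), so ‖F‖₂ = 5.161.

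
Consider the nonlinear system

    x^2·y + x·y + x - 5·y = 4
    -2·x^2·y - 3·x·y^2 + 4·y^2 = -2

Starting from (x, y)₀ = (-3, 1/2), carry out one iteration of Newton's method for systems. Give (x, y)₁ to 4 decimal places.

(-19.1111, -17.1667)

At (-3, 1/2): F = (-6.5000, -3.7500).
Jacobian J = [[2·x·y + y + 1, x^2 + x - 5], [-4·x·y - 3·y^2, -2·x^2 - 6·x·y + 8·y]].
At the point, J = [[-1.5000, 1.0000], [5.2500, -5.0000]] (det J = 2.2500).
Solving J·Δ = −F gives Δ = (-16.1111, -17.6667).
Then the next iterate is (x, y)₁ = (-19.1111, -17.1667).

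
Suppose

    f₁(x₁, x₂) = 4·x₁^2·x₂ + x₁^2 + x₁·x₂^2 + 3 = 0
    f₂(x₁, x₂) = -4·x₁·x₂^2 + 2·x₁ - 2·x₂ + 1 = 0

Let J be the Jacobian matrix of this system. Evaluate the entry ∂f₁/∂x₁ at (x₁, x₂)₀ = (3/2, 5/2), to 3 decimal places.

39.250

∂f₁/∂x₁ = 8·x₁·x₂ + 2·x₁ + x₂^2.
At (3/2, 5/2) this is 39.250.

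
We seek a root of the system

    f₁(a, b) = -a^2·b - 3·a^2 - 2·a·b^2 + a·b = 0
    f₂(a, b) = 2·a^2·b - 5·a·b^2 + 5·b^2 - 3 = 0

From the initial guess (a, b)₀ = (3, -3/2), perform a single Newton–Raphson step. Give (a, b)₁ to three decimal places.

(0.610, -1.863)

At (3, -3/2): F = (-31.500, -52.500).
Jacobian J = [[-2·a·b - 6·a - 2·b^2 + b, -a^2 - 4·a·b + a], [4·a·b - 5·b^2, 2·a^2 - 10·a·b + 10·b]].
At the point, J = [[-15.000, 12.000], [-29.250, 48.000]] (det J = -369.000).
Solving J·Δ = −F gives Δ = (-2.390, -0.363).
Then the next iterate is (a, b)₁ = (0.610, -1.863).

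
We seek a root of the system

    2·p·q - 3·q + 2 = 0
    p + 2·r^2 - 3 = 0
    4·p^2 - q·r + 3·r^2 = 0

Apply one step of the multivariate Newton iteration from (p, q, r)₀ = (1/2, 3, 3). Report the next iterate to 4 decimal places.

(1.4000, 3.7000, 1.6333)

At (1/2, 3, 3): F = (-4.0000, 15.5000, 19.0000).
Jacobian J = [[2·q, 2·p - 3, 0], [1, 0, 4·r], [8·p, -r, -q + 6·r]].
At the point, J = [[6.0000, -2.0000, 0.0000], [1.0000, 0.0000, 12.0000], [4.0000, -3.0000, 15.0000]] (det J = 150.0000).
Solving J·Δ = −F gives Δ = (0.9000, 0.7000, -1.3667).
Then the next iterate is (p, q, r)₁ = (1.4000, 3.7000, 1.6333).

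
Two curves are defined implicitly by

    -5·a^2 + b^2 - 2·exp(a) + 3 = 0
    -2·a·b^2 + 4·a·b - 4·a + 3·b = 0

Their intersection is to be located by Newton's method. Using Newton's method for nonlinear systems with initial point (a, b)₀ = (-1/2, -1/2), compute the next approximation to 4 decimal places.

(-0.2308, 1.3065)

At (-1/2, -1/2): F = (0.786939, 1.7500).
Jacobian J = [[-10·a - 2·exp(a), 2·b], [-2·b^2 + 4·b - 4, -4·a·b + 4·a + 3]].
At the point, J = [[3.786939, -1.0000], [-6.5000, 0.0000]] (det J = -6.5000).
Solving J·Δ = −F gives Δ = (0.2692, 1.8065).
Then the next iterate is (a, b)₁ = (-0.2308, 1.3065).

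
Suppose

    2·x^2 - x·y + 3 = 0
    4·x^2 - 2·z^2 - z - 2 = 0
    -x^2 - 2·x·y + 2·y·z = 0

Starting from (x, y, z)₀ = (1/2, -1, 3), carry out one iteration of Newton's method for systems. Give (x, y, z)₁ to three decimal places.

At (1/2, -1, 3): F = (4.000, -22.000, -5.250).
Jacobian J = [[4·x - y, -x, 0], [8·x, 0, -4·z - 1], [-2·x - 2·y, -2·x + 2·z, 2·y]].
At the point, J = [[3.000, -0.500, 0.000], [4.000, 0.000, -13.000], [1.000, 5.000, -2.000]] (det J = 197.500).
Solving J·Δ = −F gives Δ = (-1.255, 0.470, -2.078).
Then the next iterate is (x, y, z)₁ = (-0.755, -0.530, 0.922).

(-0.755, -0.530, 0.922)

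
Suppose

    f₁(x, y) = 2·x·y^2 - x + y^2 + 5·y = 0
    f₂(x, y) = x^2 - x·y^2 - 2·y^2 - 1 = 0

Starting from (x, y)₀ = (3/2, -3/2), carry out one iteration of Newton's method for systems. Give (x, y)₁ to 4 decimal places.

At (3/2, -3/2): F = (0.0000, -6.6250).
Jacobian J = [[2·y^2 - 1, 4·x·y + 2·y + 5], [2·x - y^2, -2·x·y - 4·y]].
At the point, J = [[3.5000, -7.0000], [0.7500, 10.5000]] (det J = 42.0000).
Solving J·Δ = −F gives Δ = (1.1042, 0.5521).
Then the next iterate is (x, y)₁ = (2.6042, -0.9479).

(2.6042, -0.9479)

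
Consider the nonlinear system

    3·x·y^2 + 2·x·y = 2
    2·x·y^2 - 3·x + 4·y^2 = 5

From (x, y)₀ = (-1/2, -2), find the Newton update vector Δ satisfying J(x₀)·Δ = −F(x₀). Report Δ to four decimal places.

(0.2438, 0.8099)

At (-1/2, -2): F = (-6.0000, 8.5000).
Jacobian J = [[3·y^2 + 2·y, 6·x·y + 2·x], [2·y^2 - 3, 4·x·y + 8·y]].
At the point, J = [[8.0000, 5.0000], [5.0000, -12.0000]] (det J = -121.0000).
Solving J·Δ = −F gives Δ = (0.2438, 0.8099).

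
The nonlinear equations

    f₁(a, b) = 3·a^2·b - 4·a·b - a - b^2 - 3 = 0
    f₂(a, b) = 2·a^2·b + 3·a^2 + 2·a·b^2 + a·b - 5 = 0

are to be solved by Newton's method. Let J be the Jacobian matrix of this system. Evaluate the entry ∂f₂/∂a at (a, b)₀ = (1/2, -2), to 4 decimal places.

∂f₂/∂a = 4·a·b + 6·a + 2·b^2 + b.
At (1/2, -2) this is 5.0000.

5.0000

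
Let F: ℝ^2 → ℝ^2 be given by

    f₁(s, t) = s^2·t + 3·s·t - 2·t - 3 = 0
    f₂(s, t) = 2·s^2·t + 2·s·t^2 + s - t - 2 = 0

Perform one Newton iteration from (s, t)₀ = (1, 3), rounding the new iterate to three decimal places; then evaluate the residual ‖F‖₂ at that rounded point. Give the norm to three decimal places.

At (1, 3): F = (3.000, 20.000).
Jacobian J = [[2·s·t + 3·t, s^2 + 3·s - 2], [4·s·t + 2·t^2 + 1, 2·s^2 + 4·s·t - 1]].
At the point, J = [[15.000, 2.000], [31.000, 13.000]] (det J = 133.000).
Solving J·Δ = −F gives Δ = (0.008, -1.556).
Then the next iterate is (s, t)₁ = (1.008, 1.444).
Re-evaluating at (1.008, 1.444): F = (-0.05415, 4.70203), so ‖F‖₂ = 4.702.

4.702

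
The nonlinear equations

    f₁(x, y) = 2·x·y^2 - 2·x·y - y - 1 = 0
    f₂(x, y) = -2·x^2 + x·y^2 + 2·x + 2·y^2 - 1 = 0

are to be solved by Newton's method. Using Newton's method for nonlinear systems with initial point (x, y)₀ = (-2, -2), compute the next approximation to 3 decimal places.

At (-2, -2): F = (-23.000, -13.000).
Jacobian J = [[2·y^2 - 2·y, 4·x·y - 2·x - 1], [-4·x + y^2 + 2, 2·x·y + 4·y]].
At the point, J = [[12.000, 19.000], [14.000, 0.000]] (det J = -266.000).
Solving J·Δ = −F gives Δ = (0.929, 0.624).
Then the next iterate is (x, y)₁ = (-1.071, -1.376).

(-1.071, -1.376)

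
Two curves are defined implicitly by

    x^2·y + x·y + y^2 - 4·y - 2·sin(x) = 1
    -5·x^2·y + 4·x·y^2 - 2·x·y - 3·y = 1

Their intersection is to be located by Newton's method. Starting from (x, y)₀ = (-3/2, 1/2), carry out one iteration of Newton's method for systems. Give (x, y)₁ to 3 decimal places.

(-1.179, 0.168)

At (-3/2, 1/2): F = (-0.38001, -8.125).
Jacobian J = [[2·x·y + y - 2·cos(x), x^2 + x + 2·y - 4], [-10·x·y + 4·y^2 - 2·y, -5·x^2 + 8·x·y - 2·x - 3]].
At the point, J = [[-1.14147, -2.250], [7.500, -17.250]] (det J = 36.56543).
Solving J·Δ = −F gives Δ = (0.321, -0.332).
Then the next iterate is (x, y)₁ = (-1.179, 0.168).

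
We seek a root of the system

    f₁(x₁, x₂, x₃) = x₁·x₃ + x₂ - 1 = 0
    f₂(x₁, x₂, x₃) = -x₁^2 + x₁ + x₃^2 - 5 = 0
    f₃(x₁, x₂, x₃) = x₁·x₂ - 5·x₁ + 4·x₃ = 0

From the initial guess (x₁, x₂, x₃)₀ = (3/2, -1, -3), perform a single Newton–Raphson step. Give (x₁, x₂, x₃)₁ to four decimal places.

At (3/2, -1, -3): F = (-6.5000, 3.2500, -21.0000).
Jacobian J = [[x₃, 1, x₁], [-2·x₁ + 1, 0, 2·x₃], [x₂ - 5, x₁, 4]].
At the point, J = [[-3.0000, 1.0000, 1.5000], [-2.0000, 0.0000, -6.0000], [-6.0000, 1.5000, 4.0000]] (det J = 12.5000).
Solving J·Δ = −F gives Δ = (-4.9450, -11.6200, 2.1900).
Then the next iterate is (x₁, x₂, x₃)₁ = (-3.4450, -12.6200, -0.8100).

(-3.4450, -12.6200, -0.8100)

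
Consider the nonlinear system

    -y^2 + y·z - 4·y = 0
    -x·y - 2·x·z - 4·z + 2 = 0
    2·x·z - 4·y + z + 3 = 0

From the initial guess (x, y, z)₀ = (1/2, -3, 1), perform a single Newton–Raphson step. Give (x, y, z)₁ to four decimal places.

(-10.2222, -5.2222, -1.2222)

At (1/2, -3, 1): F = (0.0000, -1.5000, 17.0000).
Jacobian J = [[0, -2·y + z - 4, y], [-y - 2·z, -x, -2·x - 4], [2·z, -4, 2·x + 1]].
At the point, J = [[0.0000, 3.0000, -3.0000], [1.0000, -0.5000, -5.0000], [2.0000, -4.0000, 2.0000]] (det J = -27.0000).
Solving J·Δ = −F gives Δ = (-10.7222, -2.2222, -2.2222).
Then the next iterate is (x, y, z)₁ = (-10.2222, -5.2222, -1.2222).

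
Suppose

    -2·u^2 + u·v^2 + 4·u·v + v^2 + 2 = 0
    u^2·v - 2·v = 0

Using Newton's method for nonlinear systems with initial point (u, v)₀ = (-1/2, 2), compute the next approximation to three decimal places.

At (-1/2, 2): F = (-0.500, -3.500).
Jacobian J = [[-4·u + v^2 + 4·v, 2·u·v + 4·u + 2·v], [2·u·v, u^2 - 2]].
At the point, J = [[14.000, 0.000], [-2.000, -1.750]] (det J = -24.500).
Solving J·Δ = −F gives Δ = (0.036, -2.041).
Then the next iterate is (u, v)₁ = (-0.464, -0.041).

(-0.464, -0.041)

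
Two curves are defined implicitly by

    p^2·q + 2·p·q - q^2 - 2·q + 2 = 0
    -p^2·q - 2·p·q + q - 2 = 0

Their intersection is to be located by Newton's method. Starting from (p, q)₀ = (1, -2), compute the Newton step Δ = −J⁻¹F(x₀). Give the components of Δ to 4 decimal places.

(-0.0833, 0.6667)

At (1, -2): F = (-4.0000, 2.0000).
Jacobian J = [[2·p·q + 2·q, p^2 + 2·p - 2·q - 2], [-2·p·q - 2·q, -p^2 - 2·p + 1]].
At the point, J = [[-8.0000, 5.0000], [8.0000, -2.0000]] (det J = -24.0000).
Solving J·Δ = −F gives Δ = (-0.0833, 0.6667).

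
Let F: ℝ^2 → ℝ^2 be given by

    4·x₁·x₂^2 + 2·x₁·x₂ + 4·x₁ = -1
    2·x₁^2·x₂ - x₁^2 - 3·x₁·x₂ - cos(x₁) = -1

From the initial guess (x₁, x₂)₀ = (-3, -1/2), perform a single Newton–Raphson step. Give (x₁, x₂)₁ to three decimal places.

At (-3, -1/2): F = (-11.000, -20.51001).
Jacobian J = [[4·x₂^2 + 2·x₂ + 4, 8·x₁·x₂ + 2·x₁], [4·x₁·x₂ - 2·x₁ - 3·x₂ + sin(x₁), 2·x₁^2 - 3·x₁]].
At the point, J = [[4.000, 6.000], [13.35888, 27.000]] (det J = 27.84672).
Solving J·Δ = −F gives Δ = (6.246, -2.331).
Then the next iterate is (x₁, x₂)₁ = (3.246, -2.831).

(3.246, -2.831)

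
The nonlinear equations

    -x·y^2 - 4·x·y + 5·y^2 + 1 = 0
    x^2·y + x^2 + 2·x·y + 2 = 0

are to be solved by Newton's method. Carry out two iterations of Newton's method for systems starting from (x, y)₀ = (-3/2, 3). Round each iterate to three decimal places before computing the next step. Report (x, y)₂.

At (-3/2, 3): F = (77.500, 2.000).
Jacobian J = [[-y^2 - 4·y, -2·x·y - 4·x + 10·y], [2·x·y + 2·x + 2·y, x^2 + 2·x]].
At the point, J = [[-21.000, 45.000], [-6.000, -0.750]] (det J = 285.750).
Solving J·Δ = −F gives Δ = (0.518, -1.480).
Then the next iterate is (x, y)₁ = (-0.982, 1.520).
Round to (-0.982, 1.520) and repeat: F = (20.79137, 1.44482), J = [[-8.39040, 22.11328], [-1.90928, -0.99968]].
Δ = (1.042, -0.545), so (x, y)₂ = (0.060, 0.975).

(0.060, 0.975)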